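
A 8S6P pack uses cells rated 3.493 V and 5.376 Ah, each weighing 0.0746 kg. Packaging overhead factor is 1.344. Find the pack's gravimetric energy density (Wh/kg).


Step 1: V_pack = 8 * 3.493 = 27.944 V
Step 2: C_pack = 6 * 5.376 = 32.256 Ah
Step 3: E_pack = V_pack * C_pack = 27.944 * 32.256 = 901.36 Wh
Step 4: m_pack = 8 * 6 * 0.0746 * 1.344 = 4.8126 kg
Step 5: ED = E_pack / m_pack = 901.36 / 4.8126 = 187.3 Wh/kg

187.3 Wh/kg


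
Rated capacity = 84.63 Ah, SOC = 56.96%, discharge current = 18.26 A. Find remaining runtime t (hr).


Step 1: remaining = SOC/100 * C_total = 56.96/100 * 84.63 = 48.205 Ah
Step 2: t = remaining / I = 48.205 / 18.26 = 2.640 hr

2.640 hr


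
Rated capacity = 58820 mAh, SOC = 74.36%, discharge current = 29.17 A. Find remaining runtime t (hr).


Convert: C_total = 58820 mAh = 58.82 Ah
Step 1: remaining = SOC/100 * C_total = 74.36/100 * 58.82 = 43.739 Ah
Step 2: t = remaining / I = 43.739 / 29.17 = 1.499 hr

1.499 hr


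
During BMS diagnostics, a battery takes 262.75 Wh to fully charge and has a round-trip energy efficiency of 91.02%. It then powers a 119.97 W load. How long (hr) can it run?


Step 1: E_discharge = eta/100 * E_charge = 91.02/100 * 262.75 = 239.16 Wh
Step 2: t = E_discharge / P = 239.16 / 119.97 = 1.993 hr

1.993 hr


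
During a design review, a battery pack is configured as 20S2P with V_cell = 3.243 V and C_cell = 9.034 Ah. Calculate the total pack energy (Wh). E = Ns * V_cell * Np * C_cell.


E = Ns * Vcell * Np * Ccell = 20 * 3.243 * 2 * 9.034 = 1172 Wh

1172 Wh


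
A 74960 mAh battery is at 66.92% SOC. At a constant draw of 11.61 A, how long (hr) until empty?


Convert: C_total = 74960 mAh = 74.96 Ah
Step 1: remaining = SOC/100 * C_total = 66.92/100 * 74.96 = 50.163 Ah
Step 2: t = remaining / I = 50.163 / 11.61 = 4.321 hr

4.321 hr


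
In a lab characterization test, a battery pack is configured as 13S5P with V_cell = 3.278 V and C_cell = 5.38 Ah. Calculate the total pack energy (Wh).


V_pack = 13 * 3.278 = 42.614 V
C_pack = 5 * 5.38 = 26.9 Ah
E = V_pack * C_pack = 42.614 * 26.9 = 1146 Wh

1146 Wh


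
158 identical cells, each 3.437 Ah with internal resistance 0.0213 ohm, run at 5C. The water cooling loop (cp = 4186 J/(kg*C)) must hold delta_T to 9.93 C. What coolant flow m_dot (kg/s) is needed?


Step 1: I = 5 * 3.437 = 17.185 A
Step 2: Q_cell = I^2 * R = 17.185^2 * 0.0213 = 6.2904 W
Step 3: Q_total = 158 * 6.2904 = 993.88 W
Step 4: m_dot = Q_total / (cp * dT) = 993.88 / (4186 * 9.93) = 0.02391 kg/s

0.02391 kg/s


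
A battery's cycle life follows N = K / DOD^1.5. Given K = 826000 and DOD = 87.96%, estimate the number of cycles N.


Step 1: DOD^1.5 = 87.96^1.5 = 824.95
Step 2: N = 826000 / 824.95 = 1001 cycles

1001 cycles


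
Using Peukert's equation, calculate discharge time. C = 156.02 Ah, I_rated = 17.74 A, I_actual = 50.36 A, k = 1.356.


t_rated = C / I_rated = 156.02 / 17.74 = 8.7948 hr
(I_rated/I)^k = (0.35226)^1.356 = 0.24297
t = t_rated * (I_rated/I)^k = 8.7948 * 0.24297 = 2.137 hr

2.137 hr


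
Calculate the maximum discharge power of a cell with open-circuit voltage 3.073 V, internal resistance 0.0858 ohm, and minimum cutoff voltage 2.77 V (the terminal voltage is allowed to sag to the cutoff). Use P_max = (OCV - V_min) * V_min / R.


dV = OCV - V_min = 0.303 V (so I_max = dV / R)
P_max = dV * V_min / R = 0.303 * 2.77 / 0.0858 = 9.782 W

9.782 W


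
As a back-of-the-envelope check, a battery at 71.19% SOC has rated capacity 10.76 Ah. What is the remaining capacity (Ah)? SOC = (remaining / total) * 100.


remaining = SOC / 100 * total = 71.19 / 100 * 10.76 = 7.660 Ah

7.660 Ah


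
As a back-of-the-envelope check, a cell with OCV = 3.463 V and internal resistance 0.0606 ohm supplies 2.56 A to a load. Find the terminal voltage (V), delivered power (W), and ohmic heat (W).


Step 1: V_terminal = OCV - I*R = 3.463 - 2.56 * 0.0606 = 3.3079 V
Step 2: P_out = V_terminal * I = 3.3079 * 2.56 = 8.468 W
Step 3: Q = I^2 * R = 2.56^2 * 0.0606 = 0.3971 W

V=3.3079 V, P=8.468 W, Q=0.3971 W


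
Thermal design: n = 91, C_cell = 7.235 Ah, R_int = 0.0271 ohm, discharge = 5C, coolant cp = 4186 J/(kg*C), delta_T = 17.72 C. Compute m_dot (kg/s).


Step 1: I = 5 * 7.235 = 36.175 A
Step 2: Q_cell = I^2 * R = 36.175^2 * 0.0271 = 35.464 W
Step 3: Q_total = 91 * 35.464 = 3227.2 W
Step 4: m_dot = Q_total / (cp * dT) = 3227.2 / (4186 * 17.72) = 0.04351 kg/s

0.04351 kg/s


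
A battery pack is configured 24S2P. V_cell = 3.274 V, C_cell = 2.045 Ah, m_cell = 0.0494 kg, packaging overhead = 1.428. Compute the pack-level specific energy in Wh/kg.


Step 1: V_pack = 24 * 3.274 = 78.576 V
Step 2: C_pack = 2 * 2.045 = 4.09 Ah
Step 3: E_pack = V_pack * C_pack = 78.576 * 4.09 = 321.38 Wh
Step 4: m_pack = 24 * 2 * 0.0494 * 1.428 = 3.3861 kg
Step 5: ED = E_pack / m_pack = 321.38 / 3.3861 = 94.91 Wh/kg

94.91 Wh/kg


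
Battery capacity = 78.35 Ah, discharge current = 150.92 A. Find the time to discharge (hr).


t = capacity / current = 78.35 / 150.92 = 0.5191 hr

0.5191 hr


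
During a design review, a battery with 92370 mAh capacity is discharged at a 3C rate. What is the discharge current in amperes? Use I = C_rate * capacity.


Convert: capacity = 92370 mAh = 92.37 Ah
At 3C: I = 3 * 92.37 Ah = 277.11 A

277.11 A


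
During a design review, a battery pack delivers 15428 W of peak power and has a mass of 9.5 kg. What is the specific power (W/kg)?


Specific power = 15428 W / 9.5 kg = 1624 W/kg

1624 W/kg


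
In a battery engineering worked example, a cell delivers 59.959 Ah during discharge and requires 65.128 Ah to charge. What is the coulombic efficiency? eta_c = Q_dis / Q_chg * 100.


eta_c = Q_dis / Q_chg * 100 = 59.959 / 65.128 * 100 = 92.06%

92.06%


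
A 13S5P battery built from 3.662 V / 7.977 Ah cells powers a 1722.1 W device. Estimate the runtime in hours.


Step 1: E_pack = Ns * V_cell * Np * C_cell = 13 * 3.662 * 5 * 7.977 = 1898.8 Wh
Step 2: t = E_pack / P = 1898.8 / 1722.1 = 1.103 hr

1.103 hr


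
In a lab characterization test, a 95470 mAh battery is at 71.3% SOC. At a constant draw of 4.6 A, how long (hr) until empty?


Convert: C_total = 95470 mAh = 95.47 Ah
Step 1: remaining = SOC/100 * C_total = 71.3/100 * 95.47 = 68.07 Ah
Step 2: t = remaining / I = 68.07 / 4.6 = 14.80 hr

14.80 hr


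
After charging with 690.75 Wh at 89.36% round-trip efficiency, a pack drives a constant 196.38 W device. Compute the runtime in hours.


Step 1: E_discharge = eta/100 * E_charge = 89.36/100 * 690.75 = 617.25 Wh
Step 2: t = E_discharge / P = 617.25 / 196.38 = 3.143 hr

3.143 hr


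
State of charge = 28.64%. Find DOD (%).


DOD = 100 - SOC = 100 - 28.64 = 71.36%

71.36%


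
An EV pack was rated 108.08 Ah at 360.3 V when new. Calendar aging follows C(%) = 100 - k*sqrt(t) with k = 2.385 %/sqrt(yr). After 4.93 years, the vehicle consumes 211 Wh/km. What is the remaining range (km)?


Step 1: capacity retention = 100 - 2.385 * sqrt(4.93) = 100 - 2.385 * 2.2204 = 94.704%
Step 2: C_now = 108.08 * 94.704/100 = 102.36 Ah
Step 3: E_pack = V * C_now = 360.3 * 102.36 = 36880 Wh
Step 4: range = E_pack / consumption = 36880 / 211 = 174.8 km

174.8 km


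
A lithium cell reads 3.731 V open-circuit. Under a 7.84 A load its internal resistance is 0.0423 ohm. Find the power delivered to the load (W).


Step 1: V_terminal = OCV - I*R = 3.731 - 7.84 * 0.0423 = 3.3994 V
Step 2: P_out = V_terminal * I = 3.3994 * 7.84 = 26.65 W

26.65 W


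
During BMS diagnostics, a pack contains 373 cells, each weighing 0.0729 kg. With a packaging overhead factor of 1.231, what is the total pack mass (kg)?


Cell mass sum = 373 * 0.0729 = 27.192 kg
With overhead 1.231: m_pack = 27.192 * 1.231 = 33.47 kg

33.47 kg


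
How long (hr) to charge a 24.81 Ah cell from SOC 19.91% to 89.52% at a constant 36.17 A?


delta_Ah = 24.81 * (89.52 - 19.91) / 100 = 17.27 Ah
t = delta_Ah / I = 17.27 / 36.17 = 0.4775 hr

0.4775 hr


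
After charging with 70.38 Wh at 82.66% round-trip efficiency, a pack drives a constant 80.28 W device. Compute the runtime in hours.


Step 1: E_discharge = eta/100 * E_charge = 82.66/100 * 70.38 = 58.176 Wh
Step 2: t = E_discharge / P = 58.176 / 80.28 = 0.7247 hr

0.7247 hr


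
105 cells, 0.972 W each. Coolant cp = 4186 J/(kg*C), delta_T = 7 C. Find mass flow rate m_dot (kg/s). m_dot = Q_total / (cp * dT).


Step 1: Total heat Q = 105 * 0.972 W = 102.06 W
Step 2: denom = cp * dT = 4186 * 7 = 29302
Step 3: m_dot = 102.06 / 29302 = 0.003483 kg/s

0.003483 kg/s


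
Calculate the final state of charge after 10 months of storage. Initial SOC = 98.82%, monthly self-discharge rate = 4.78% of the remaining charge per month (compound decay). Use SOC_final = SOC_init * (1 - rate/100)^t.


decay = (1 - 4.78/100)^10 = 0.61275
SOC_final = 98.82 * 0.61275 = 60.55%

60.55%


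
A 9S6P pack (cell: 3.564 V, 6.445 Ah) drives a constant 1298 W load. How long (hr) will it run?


Step 1: E_pack = Ns * V_cell * Np * C_cell = 9 * 3.564 * 6 * 6.445 = 1240.4 Wh
Step 2: t = E_pack / P = 1240.4 / 1298 = 0.9556 hr

0.9556 hr


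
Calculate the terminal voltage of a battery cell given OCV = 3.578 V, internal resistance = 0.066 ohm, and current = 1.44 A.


IR drop = 1.44 * 0.066 = 0.09504 V
V = 3.578 - 0.09504 = 3.483 V

3.483 V


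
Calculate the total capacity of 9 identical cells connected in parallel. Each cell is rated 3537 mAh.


Convert: C_cell = 3537 mAh = 3.537 Ah
C_total = 9 * 3.537 = 31.833 Ah

31.833 Ah


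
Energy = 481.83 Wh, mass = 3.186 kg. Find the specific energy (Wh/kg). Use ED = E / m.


Specific energy = 481.83 Wh / 3.186 kg = 151.2 Wh/kg

151.2 Wh/kg


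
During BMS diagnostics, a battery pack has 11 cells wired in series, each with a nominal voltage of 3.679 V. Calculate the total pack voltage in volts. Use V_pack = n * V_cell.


V_pack = n * V_cell = 11 * 3.679 = 40.469 V

40.469 V


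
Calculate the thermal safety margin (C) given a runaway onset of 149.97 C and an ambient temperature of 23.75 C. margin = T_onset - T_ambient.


margin = T_onset - T_ambient = 149.97 - 23.75 = 126.22 C

126.22 C


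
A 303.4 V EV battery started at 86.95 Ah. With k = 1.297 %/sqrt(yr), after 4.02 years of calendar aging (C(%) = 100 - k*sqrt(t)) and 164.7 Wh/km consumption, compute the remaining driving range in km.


Step 1: capacity retention = 100 - 1.297 * sqrt(4.02) = 100 - 1.297 * 2.005 = 97.4%
Step 2: C_now = 86.95 * 97.4/100 = 84.689 Ah
Step 3: E_pack = V * C_now = 303.4 * 84.689 = 25695 Wh
Step 4: range = E_pack / consumption = 25695 / 164.7 = 156.0 km

156.0 km


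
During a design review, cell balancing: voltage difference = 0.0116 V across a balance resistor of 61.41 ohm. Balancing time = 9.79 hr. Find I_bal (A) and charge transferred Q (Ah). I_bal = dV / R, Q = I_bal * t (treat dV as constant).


I_bal = dV / R = 0.0116 / 61.41 = 1.8889e-04 A
Q = I_bal * t = 1.8889e-04 * 9.79 = 0.001849 Ah

I=1.8889e-04 A, Q=0.001849 Ah


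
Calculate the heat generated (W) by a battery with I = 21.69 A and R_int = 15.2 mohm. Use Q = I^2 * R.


Convert: R = 15.2 mohm = 0.0152 ohm
I^2 = 470.46
Q = 470.46 * 0.0152 = 7.151 W

7.151 W


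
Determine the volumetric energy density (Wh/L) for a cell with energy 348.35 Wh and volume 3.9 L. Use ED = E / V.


ED = E / V = 348.35 / 3.9 = 89.32 Wh/L

89.32 Wh/L


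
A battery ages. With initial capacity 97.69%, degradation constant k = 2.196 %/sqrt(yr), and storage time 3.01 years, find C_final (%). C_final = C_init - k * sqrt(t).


Step 1: sqrt(3.01 yr) = 1.7349
Step 2: drop = 2.196 * 1.7349 = 3.8098
Step 3: C_final = 97.69 - 3.8098 = 93.88%

93.88%


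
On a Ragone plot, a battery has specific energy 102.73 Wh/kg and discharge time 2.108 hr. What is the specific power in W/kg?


Specific power = 102.73 Wh/kg / 2.108 hr = 48.73 W/kg

48.73 W/kg


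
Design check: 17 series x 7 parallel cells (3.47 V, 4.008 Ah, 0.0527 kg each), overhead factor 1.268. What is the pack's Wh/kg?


Step 1: V_pack = 17 * 3.47 = 58.99 V
Step 2: C_pack = 7 * 4.008 = 28.056 Ah
Step 3: E_pack = V_pack * C_pack = 58.99 * 28.056 = 1655 Wh
Step 4: m_pack = 17 * 7 * 0.0527 * 1.268 = 7.952 kg
Step 5: ED = E_pack / m_pack = 1655 / 7.952 = 208.1 Wh/kg

208.1 Wh/kg


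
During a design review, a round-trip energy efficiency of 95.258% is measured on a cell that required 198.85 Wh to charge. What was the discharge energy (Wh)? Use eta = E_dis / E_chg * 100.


E_dis = eta/100 * E_chg = 95.258/100 * 198.85 = 189.4 Wh

189.4 Wh


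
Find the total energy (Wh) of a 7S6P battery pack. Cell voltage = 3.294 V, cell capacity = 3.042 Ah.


V_pack = 7 * 3.294 = 23.058 V
C_pack = 6 * 3.042 = 18.252 Ah
E = V_pack * C_pack = 23.058 * 18.252 = 420.9 Wh

420.9 Wh


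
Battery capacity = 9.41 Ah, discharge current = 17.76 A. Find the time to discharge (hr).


Runtime = 9.41 Ah / 17.76 A = 0.5298 hr

0.5298 hr


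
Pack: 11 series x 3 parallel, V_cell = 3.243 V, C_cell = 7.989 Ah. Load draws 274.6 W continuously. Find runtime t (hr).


Step 1: E_pack = Ns * V_cell * Np * C_cell = 11 * 3.243 * 3 * 7.989 = 854.97 Wh
Step 2: t = E_pack / P = 854.97 / 274.6 = 3.114 hr

3.114 hr


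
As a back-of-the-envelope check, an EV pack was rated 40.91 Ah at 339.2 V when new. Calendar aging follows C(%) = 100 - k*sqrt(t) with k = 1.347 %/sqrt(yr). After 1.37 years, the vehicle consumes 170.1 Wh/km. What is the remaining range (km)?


Step 1: capacity retention = 100 - 1.347 * sqrt(1.37) = 100 - 1.347 * 1.1705 = 98.423%
Step 2: C_now = 40.91 * 98.423/100 = 40.265 Ah
Step 3: E_pack = V * C_now = 339.2 * 40.265 = 13658 Wh
Step 4: range = E_pack / consumption = 13658 / 170.1 = 80.29 km

80.29 km


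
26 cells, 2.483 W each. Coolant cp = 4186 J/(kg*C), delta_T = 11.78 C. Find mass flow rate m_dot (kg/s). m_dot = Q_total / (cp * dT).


Step 1: Total heat Q = 26 * 2.483 W = 64.558 W
Step 2: denom = cp * dT = 4186 * 11.78 = 49311
Step 3: m_dot = 64.558 / 49311 = 0.001309 kg/s

0.001309 kg/s


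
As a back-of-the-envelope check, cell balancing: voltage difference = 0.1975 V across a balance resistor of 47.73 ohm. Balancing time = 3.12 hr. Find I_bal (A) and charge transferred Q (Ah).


First, Ohm's law: I_bal = 0.1975 V / 47.73 ohm = 0.0041379 A
Then Q = I * t = 0.0041379 A * 3.12 hr = 0.01291 Ah

I=0.0041379 A, Q=0.01291 Ah


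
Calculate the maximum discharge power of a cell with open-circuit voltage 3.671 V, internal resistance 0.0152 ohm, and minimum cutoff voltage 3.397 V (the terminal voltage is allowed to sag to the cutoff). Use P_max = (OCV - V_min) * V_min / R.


dV = OCV - V_min = 0.274 V (so I_max = dV / R)
P_max = dV * V_min / R = 0.274 * 3.397 / 0.0152 = 61.24 W

61.24 W


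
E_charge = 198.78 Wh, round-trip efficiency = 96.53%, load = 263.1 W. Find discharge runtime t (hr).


Step 1: E_discharge = eta/100 * E_charge = 96.53/100 * 198.78 = 191.88 Wh
Step 2: t = E_discharge / P = 191.88 / 263.1 = 0.7293 hr

0.7293 hr


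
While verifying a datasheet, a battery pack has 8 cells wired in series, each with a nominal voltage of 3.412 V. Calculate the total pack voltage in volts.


Series voltages add: 8 * 3.412 V = 27.296 V

27.296 V


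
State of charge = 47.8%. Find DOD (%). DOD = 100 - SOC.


Complement of SOC: DOD = 100% - 47.8% = 52.2%

52.2%


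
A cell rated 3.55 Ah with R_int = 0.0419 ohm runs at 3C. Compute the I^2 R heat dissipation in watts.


Step 1: I = C_rate * capacity = 3 * 3.55 = 10.65 A
Step 2: Q = I^2 * R = 10.65^2 * 0.0419 = 113.42 * 0.0419 = 4.752 W

4.752 W


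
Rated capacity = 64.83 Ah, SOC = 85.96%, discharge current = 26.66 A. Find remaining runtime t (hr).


Step 1: remaining = SOC/100 * C_total = 85.96/100 * 64.83 = 55.728 Ah
Step 2: t = remaining / I = 55.728 / 26.66 = 2.090 hr

2.090 hr


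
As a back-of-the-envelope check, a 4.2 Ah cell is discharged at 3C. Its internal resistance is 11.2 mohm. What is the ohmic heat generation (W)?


Convert: R = 11.2 mohm = 0.0112 ohm
Step 1: I = C_rate * capacity = 3 * 4.2 = 12.6 A
Step 2: Q = I^2 * R = 12.6^2 * 0.0112 = 158.76 * 0.0112 = 1.778 W

1.778 W


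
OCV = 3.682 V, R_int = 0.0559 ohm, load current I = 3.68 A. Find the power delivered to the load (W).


Step 1: V_terminal = OCV - I*R = 3.682 - 3.68 * 0.0559 = 3.4763 V
Step 2: P_out = V_terminal * I = 3.4763 * 3.68 = 12.79 W

12.79 W


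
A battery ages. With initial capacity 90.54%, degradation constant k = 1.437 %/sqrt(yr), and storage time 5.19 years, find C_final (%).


Step 1: sqrt(5.19 yr) = 2.2782
Step 2: drop = 1.437 * 2.2782 = 3.2738
Step 3: C_final = 90.54 - 3.2738 = 87.27%

87.27%


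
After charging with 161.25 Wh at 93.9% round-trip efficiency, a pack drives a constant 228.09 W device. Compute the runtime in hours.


Step 1: E_discharge = eta/100 * E_charge = 93.9/100 * 161.25 = 151.41 Wh
Step 2: t = E_discharge / P = 151.41 / 228.09 = 0.6638 hr

0.6638 hr


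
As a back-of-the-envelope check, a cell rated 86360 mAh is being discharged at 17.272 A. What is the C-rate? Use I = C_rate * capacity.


Convert: capacity = 86360 mAh = 86.36 Ah
Rearranging: C_rate = 17.272 / 86.36 = 0.2C

0.2C


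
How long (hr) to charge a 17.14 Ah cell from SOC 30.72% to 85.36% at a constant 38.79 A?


delta_Ah = 17.14 * (85.36 - 30.72) / 100 = 9.3653 Ah
t = delta_Ah / I = 9.3653 / 38.79 = 0.2414 hr

0.2414 hr


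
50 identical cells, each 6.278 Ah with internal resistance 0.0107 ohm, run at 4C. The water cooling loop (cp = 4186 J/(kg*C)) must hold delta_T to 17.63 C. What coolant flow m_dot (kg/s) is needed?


Step 1: I = 4 * 6.278 = 25.112 A
Step 2: Q_cell = I^2 * R = 25.112^2 * 0.0107 = 6.7476 W
Step 3: Q_total = 50 * 6.7476 = 337.38 W
Step 4: m_dot = Q_total / (cp * dT) = 337.38 / (4186 * 17.63) = 0.004572 kg/s

0.004572 kg/s


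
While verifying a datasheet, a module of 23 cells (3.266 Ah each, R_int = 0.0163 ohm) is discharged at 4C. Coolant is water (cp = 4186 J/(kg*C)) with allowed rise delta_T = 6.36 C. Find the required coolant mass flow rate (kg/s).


Step 1: I = 4 * 3.266 = 13.064 A
Step 2: Q_cell = I^2 * R = 13.064^2 * 0.0163 = 2.7819 W
Step 3: Q_total = 23 * 2.7819 = 63.984 W
Step 4: m_dot = Q_total / (cp * dT) = 63.984 / (4186 * 6.36) = 0.002403 kg/s

0.002403 kg/s


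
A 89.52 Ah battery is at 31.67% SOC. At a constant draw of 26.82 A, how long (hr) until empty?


Step 1: remaining = SOC/100 * C_total = 31.67/100 * 89.52 = 28.351 Ah
Step 2: t = remaining / I = 28.351 / 26.82 = 1.057 hr

1.057 hr


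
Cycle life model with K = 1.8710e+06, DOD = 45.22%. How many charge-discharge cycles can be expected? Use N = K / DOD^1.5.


DOD^1.5 = 304.09
N = K / DOD^1.5 = 1.8710e+06 / 304.09 = 6153

6153 cycles


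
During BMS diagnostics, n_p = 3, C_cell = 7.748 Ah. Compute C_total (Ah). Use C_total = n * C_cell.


C_total = 3 * 7.748 = 23.244 Ah

23.244 Ah


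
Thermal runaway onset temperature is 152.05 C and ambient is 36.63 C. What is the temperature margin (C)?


margin = T_onset - T_ambient = 152.05 - 36.63 = 115.42 C

115.42 C


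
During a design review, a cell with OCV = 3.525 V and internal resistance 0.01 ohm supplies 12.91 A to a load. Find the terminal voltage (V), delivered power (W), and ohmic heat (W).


Step 1: V_terminal = OCV - I*R = 3.525 - 12.91 * 0.01 = 3.3959 V
Step 2: P_out = V_terminal * I = 3.3959 * 12.91 = 43.84 W
Step 3: Q = I^2 * R = 12.91^2 * 0.01 = 1.667 W

V=3.3959 V, P=43.84 W, Q=1.667 W


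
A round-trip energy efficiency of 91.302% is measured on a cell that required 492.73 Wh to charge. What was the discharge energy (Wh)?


E_dis = eta/100 * E_chg = 91.302/100 * 492.73 = 449.9 Wh

449.9 Wh


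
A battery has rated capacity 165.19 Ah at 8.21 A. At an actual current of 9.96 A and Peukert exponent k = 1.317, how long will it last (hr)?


t_rated = C / I_rated = 165.19 / 8.21 = 20.121 hr
(I_rated/I)^k = (0.8243)^1.317 = 0.77533
t = t_rated * (I_rated/I)^k = 20.121 * 0.77533 = 15.60 hr

15.60 hr


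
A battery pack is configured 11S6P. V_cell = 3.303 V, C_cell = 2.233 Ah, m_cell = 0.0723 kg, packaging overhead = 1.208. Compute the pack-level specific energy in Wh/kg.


Step 1: V_pack = 11 * 3.303 = 36.333 V
Step 2: C_pack = 6 * 2.233 = 13.398 Ah
Step 3: E_pack = V_pack * C_pack = 36.333 * 13.398 = 486.79 Wh
Step 4: m_pack = 11 * 6 * 0.0723 * 1.208 = 5.7643 kg
Step 5: ED = E_pack / m_pack = 486.79 / 5.7643 = 84.45 Wh/kg

84.45 Wh/kg


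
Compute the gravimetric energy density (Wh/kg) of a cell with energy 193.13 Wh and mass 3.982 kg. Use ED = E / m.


Specific energy = 193.13 Wh / 3.982 kg = 48.50 Wh/kg

48.50 Wh/kg


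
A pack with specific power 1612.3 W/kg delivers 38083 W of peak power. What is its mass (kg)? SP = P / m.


m = P / SP = 38083 / 1612.3 = 23.62 kg

23.62 kg


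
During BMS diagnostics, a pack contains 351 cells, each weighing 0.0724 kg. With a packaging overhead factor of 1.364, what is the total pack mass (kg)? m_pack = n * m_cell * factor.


m_pack = n * m_cell * overhead = 351 * 0.0724 * 1.364 = 34.66 kg

34.66 kg


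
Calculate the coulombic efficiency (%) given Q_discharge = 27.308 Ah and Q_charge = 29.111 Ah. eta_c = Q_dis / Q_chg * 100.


eta_c = Q_dis / Q_chg * 100 = 27.308 / 29.111 * 100 = 93.81%

93.81%


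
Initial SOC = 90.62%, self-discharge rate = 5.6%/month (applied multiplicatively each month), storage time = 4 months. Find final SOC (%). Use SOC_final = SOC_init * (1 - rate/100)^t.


Monthly retention factor = 1 - 5.6/100 = 0.944
Over 4 months: factor^4 = 0.79412
SOC_final = 90.62 * 0.79412 = 71.96%

71.96%


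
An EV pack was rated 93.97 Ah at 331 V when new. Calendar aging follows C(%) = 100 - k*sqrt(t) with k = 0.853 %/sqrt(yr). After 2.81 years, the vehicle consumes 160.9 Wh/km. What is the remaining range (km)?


Step 1: capacity retention = 100 - 0.853 * sqrt(2.81) = 100 - 0.853 * 1.6763 = 98.57%
Step 2: C_now = 93.97 * 98.57/100 = 92.626 Ah
Step 3: E_pack = V * C_now = 331 * 92.626 = 30659 Wh
Step 4: range = E_pack / consumption = 30659 / 160.9 = 190.5 km

190.5 km


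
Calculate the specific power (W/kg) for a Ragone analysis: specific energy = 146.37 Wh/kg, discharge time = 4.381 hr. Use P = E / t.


P_specific = E / t = 146.37 / 4.381 = 33.41 W/kg

33.41 W/kg


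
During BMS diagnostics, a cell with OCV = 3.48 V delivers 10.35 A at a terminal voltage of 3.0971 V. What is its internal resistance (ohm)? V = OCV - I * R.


R = (OCV - V) / I = (3.48 - 3.0971) / 10.35 = 0.03700 ohm

0.03700 ohm


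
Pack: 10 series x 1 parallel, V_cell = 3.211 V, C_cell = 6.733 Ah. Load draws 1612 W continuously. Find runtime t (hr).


Step 1: E_pack = Ns * V_cell * Np * C_cell = 10 * 3.211 * 1 * 6.733 = 216.2 Wh
Step 2: t = E_pack / P = 216.2 / 1612 = 0.1341 hr

0.1341 hr


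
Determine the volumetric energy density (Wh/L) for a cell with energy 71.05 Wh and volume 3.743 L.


ED = E / V = 71.05 / 3.743 = 18.98 Wh/L

18.98 Wh/L


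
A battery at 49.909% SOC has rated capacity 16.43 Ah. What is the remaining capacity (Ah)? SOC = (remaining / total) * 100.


remaining = SOC / 100 * total = 49.909 / 100 * 16.43 = 8.200 Ah

8.200 Ah


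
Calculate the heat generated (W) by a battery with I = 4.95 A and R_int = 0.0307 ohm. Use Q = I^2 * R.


I^2 = 24.503
Q = 24.503 * 0.0307 = 0.7522 W

0.7522 W


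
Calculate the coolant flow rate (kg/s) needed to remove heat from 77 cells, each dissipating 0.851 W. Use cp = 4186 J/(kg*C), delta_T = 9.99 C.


Step 1: Total heat Q = 77 * 0.851 W = 65.527 W
Step 2: denom = cp * dT = 4186 * 9.99 = 41818
Step 3: m_dot = 65.527 / 41818 = 0.001567 kg/s

0.001567 kg/s


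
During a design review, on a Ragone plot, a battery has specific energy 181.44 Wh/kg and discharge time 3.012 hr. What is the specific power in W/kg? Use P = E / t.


Specific power = 181.44 Wh/kg / 3.012 hr = 60.24 W/kg

60.24 W/kg


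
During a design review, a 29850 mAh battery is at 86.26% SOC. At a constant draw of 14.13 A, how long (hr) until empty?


Convert: C_total = 29850 mAh = 29.85 Ah
Step 1: remaining = SOC/100 * C_total = 86.26/100 * 29.85 = 25.749 Ah
Step 2: t = remaining / I = 25.749 / 14.13 = 1.822 hr

1.822 hr


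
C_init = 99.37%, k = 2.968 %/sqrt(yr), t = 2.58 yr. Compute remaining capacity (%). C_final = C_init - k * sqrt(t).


sqrt(t) = sqrt(2.58) = 1.6062
C_final = 99.37 - 2.968 * 1.6062 = 94.60%

94.60%


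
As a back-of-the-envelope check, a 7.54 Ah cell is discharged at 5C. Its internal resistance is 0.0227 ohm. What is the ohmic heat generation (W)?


Step 1: I = C_rate * capacity = 5 * 7.54 = 37.7 A
Step 2: Q = I^2 * R = 37.7^2 * 0.0227 = 1421.3 * 0.0227 = 32.26 W

32.26 W


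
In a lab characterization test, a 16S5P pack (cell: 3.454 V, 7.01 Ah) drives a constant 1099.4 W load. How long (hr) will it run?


Step 1: E_pack = Ns * V_cell * Np * C_cell = 16 * 3.454 * 5 * 7.01 = 1937 Wh
Step 2: t = E_pack / P = 1937 / 1099.4 = 1.762 hr

1.762 hr


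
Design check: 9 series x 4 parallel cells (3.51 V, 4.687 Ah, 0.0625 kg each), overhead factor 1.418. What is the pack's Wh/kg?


Step 1: V_pack = 9 * 3.51 = 31.59 V
Step 2: C_pack = 4 * 4.687 = 18.748 Ah
Step 3: E_pack = V_pack * C_pack = 31.59 * 18.748 = 592.25 Wh
Step 4: m_pack = 9 * 4 * 0.0625 * 1.418 = 3.1905 kg
Step 5: ED = E_pack / m_pack = 592.25 / 3.1905 = 185.6 Wh/kg

185.6 Wh/kg


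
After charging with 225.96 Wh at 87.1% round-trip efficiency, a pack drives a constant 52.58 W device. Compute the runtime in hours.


Step 1: E_discharge = eta/100 * E_charge = 87.1/100 * 225.96 = 196.81 Wh
Step 2: t = E_discharge / P = 196.81 / 52.58 = 3.743 hr

3.743 hr


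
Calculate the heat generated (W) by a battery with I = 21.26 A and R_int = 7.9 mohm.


Convert: R = 7.9 mohm = 0.0079 ohm
Q = I^2 * R = 21.26^2 * 0.0079 = 3.571 W

3.571 W


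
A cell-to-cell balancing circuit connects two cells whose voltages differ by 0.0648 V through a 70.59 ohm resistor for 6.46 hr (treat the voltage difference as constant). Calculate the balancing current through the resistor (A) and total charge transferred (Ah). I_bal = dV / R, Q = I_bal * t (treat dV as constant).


First, Ohm's law: I_bal = 0.0648 V / 70.59 ohm = 9.1798e-04 A
Then Q = I * t = 9.1798e-04 A * 6.46 hr = 0.005930 Ah

I=9.1798e-04 A, Q=0.005930 Ah


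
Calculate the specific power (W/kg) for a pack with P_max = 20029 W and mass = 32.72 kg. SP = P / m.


SP = P / m = 20029 / 32.72 = 612.1 W/kg

612.1 W/kg


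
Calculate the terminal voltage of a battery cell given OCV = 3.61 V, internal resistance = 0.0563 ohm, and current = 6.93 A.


IR drop = 6.93 * 0.0563 = 0.39016 V
V = 3.61 - 0.39016 = 3.220 V

3.220 V


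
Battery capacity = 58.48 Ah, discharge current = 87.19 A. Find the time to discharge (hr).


t = capacity / current = 58.48 / 87.19 = 0.6707 hr

0.6707 hr


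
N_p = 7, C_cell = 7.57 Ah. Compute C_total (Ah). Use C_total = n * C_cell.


C_total = 7 * 7.57 = 52.99 Ah

52.99 Ah


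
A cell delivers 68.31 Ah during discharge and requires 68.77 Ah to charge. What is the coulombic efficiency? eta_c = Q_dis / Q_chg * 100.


Coulombic efficiency = 68.31/68.77 * 100% = 99.33%

99.33%


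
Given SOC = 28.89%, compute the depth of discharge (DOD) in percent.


DOD = 100 - SOC = 100 - 28.89 = 71.11%

71.11%


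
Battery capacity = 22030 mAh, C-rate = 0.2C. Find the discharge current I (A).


Convert: capacity = 22030 mAh = 22.03 Ah
I = C_rate * capacity = 0.2 * 22.03 = 4.406 A

4.406 A


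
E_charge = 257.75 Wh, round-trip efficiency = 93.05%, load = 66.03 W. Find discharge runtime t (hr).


Step 1: E_discharge = eta/100 * E_charge = 93.05/100 * 257.75 = 239.84 Wh
Step 2: t = E_discharge / P = 239.84 / 66.03 = 3.632 hr

3.632 hr


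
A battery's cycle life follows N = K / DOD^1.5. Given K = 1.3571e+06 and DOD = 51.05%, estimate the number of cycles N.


DOD^1.5 = 364.75
N = K / DOD^1.5 = 1.3571e+06 / 364.75 = 3721

3721 cycles


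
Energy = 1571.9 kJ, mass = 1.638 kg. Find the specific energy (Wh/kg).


Convert: E = 1571.9 kJ = 436.64 Wh
ED = E / m = 436.64 / 1.638 = 266.6 Wh/kg

266.6 Wh/kg


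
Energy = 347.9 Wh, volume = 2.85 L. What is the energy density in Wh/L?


Volumetric ED = 347.9 Wh / 2.85 L = 122.1 Wh/L

122.1 Wh/L


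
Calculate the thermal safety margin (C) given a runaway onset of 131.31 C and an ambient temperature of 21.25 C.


margin = T_onset - T_ambient = 131.31 - 21.25 = 110.06 C

110.06 C


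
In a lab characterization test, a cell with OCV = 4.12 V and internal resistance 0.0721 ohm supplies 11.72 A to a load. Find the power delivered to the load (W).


Step 1: V_terminal = OCV - I*R = 4.12 - 11.72 * 0.0721 = 3.275 V
Step 2: P_out = V_terminal * I = 3.275 * 11.72 = 38.38 W

38.38 W


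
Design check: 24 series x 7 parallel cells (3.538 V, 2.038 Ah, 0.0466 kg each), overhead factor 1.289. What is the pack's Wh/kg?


Step 1: V_pack = 24 * 3.538 = 84.912 V
Step 2: C_pack = 7 * 2.038 = 14.266 Ah
Step 3: E_pack = V_pack * C_pack = 84.912 * 14.266 = 1211.4 Wh
Step 4: m_pack = 24 * 7 * 0.0466 * 1.289 = 10.091 kg
Step 5: ED = E_pack / m_pack = 1211.4 / 10.091 = 120.0 Wh/kg

120.0 Wh/kg


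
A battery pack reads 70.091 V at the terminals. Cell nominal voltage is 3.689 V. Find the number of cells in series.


Rearranging: n = V_pack / V_cell = 70.091 / 3.689 = 19 cells

19


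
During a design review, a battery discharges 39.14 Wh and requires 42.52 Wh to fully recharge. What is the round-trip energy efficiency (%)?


Round-trip efficiency = 39.14/42.52 * 100% = 92.05%

92.05%


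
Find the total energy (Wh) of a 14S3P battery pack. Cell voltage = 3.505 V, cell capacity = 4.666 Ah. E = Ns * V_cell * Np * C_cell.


E = Ns * Vcell * Np * Ccell = 14 * 3.505 * 3 * 4.666 = 686.9 Wh

686.9 Wh


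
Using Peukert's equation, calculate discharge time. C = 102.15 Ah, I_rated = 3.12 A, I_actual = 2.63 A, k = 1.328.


Step 1: t_rated = C / I_rated = 102.15 / 3.12 = 32.74 hr
Step 2: ratio = 3.12 / 2.63 = 1.1863
Step 3: ratio^k = 1.1863^1.328 = 1.2547
Step 4: t = t_rated * ratio^k = 32.74 * 1.2547 = 41.08 hr

41.08 hr


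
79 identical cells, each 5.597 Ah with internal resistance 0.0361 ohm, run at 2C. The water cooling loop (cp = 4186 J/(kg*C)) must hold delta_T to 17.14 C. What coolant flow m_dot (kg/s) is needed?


Step 1: I = 2 * 5.597 = 11.194 A
Step 2: Q_cell = I^2 * R = 11.194^2 * 0.0361 = 4.5235 W
Step 3: Q_total = 79 * 4.5235 = 357.36 W
Step 4: m_dot = Q_total / (cp * dT) = 357.36 / (4186 * 17.14) = 0.004981 kg/s

0.004981 kg/s


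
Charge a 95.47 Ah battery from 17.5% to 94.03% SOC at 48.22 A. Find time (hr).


delta_Ah = 95.47 * (94.03 - 17.5) / 100 = 73.063 Ah
t = delta_Ah / I = 73.063 / 48.22 = 1.515 hr

1.515 hr


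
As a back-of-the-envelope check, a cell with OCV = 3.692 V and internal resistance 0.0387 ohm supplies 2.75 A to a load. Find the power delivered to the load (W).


Step 1: V_terminal = OCV - I*R = 3.692 - 2.75 * 0.0387 = 3.5856 V
Step 2: P_out = V_terminal * I = 3.5856 * 2.75 = 9.860 W

9.860 W


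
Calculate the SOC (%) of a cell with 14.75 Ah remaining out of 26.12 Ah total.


SOC = (remaining / total) * 100 = (14.75 / 26.12) * 100 = 56.47%

56.47%


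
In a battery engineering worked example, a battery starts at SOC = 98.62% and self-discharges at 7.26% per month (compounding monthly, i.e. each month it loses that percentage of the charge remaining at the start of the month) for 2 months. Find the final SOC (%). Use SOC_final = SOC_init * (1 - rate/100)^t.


decay = (1 - 7.26/100)^2 = 0.86007
SOC_final = 98.62 * 0.86007 = 84.82%

84.82%


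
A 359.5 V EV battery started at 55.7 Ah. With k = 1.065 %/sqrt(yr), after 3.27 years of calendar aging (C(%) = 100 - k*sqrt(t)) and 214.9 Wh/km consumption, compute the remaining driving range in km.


Step 1: capacity retention = 100 - 1.065 * sqrt(3.27) = 100 - 1.065 * 1.8083 = 98.074%
Step 2: C_now = 55.7 * 98.074/100 = 54.627 Ah
Step 3: E_pack = V * C_now = 359.5 * 54.627 = 19638 Wh
Step 4: range = E_pack / consumption = 19638 / 214.9 = 91.38 km

91.38 km


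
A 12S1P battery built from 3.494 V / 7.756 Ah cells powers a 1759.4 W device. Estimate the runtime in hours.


Step 1: E_pack = Ns * V_cell * Np * C_cell = 12 * 3.494 * 1 * 7.756 = 325.19 Wh
Step 2: t = E_pack / P = 325.19 / 1759.4 = 0.1848 hr

0.1848 hr


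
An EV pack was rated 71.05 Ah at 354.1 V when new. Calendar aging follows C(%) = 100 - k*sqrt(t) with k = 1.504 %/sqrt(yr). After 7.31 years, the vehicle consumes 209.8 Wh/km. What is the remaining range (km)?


Step 1: capacity retention = 100 - 1.504 * sqrt(7.31) = 100 - 1.504 * 2.7037 = 95.934%
Step 2: C_now = 71.05 * 95.934/100 = 68.161 Ah
Step 3: E_pack = V * C_now = 354.1 * 68.161 = 24136 Wh
Step 4: range = E_pack / consumption = 24136 / 209.8 = 115.0 km

115.0 km


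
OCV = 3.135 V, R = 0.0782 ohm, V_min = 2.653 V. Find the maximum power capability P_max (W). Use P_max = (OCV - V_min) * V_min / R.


P_max = (OCV - V_min) * V_min / R = (3.135 - 2.653) * 2.653 / 0.0782 = 0.482 * 2.653 / 0.0782 = 16.35 W

16.35 W


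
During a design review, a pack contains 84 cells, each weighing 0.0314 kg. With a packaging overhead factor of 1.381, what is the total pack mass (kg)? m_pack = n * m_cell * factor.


Cell mass sum = 84 * 0.0314 = 2.6376 kg
With overhead 1.381: m_pack = 2.6376 * 1.381 = 3.643 kg

3.643 kg


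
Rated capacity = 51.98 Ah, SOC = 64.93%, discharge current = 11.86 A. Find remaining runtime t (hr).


Step 1: remaining = SOC/100 * C_total = 64.93/100 * 51.98 = 33.751 Ah
Step 2: t = remaining / I = 33.751 / 11.86 = 2.846 hr

2.846 hr


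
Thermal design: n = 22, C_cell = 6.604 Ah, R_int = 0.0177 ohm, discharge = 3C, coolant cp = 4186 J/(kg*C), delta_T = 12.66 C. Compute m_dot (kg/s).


Step 1: I = 3 * 6.604 = 19.812 A
Step 2: Q_cell = I^2 * R = 19.812^2 * 0.0177 = 6.9475 W
Step 3: Q_total = 22 * 6.9475 = 152.85 W
Step 4: m_dot = Q_total / (cp * dT) = 152.85 / (4186 * 12.66) = 0.002884 kg/s

0.002884 kg/s


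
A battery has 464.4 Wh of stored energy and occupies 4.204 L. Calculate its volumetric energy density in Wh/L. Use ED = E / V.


ED = E / V = 464.4 / 4.204 = 110.5 Wh/L

110.5 Wh/L


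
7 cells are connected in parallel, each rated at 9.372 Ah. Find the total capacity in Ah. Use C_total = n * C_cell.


C_total = 7 * 9.372 = 65.604 Ah

65.604 Ah


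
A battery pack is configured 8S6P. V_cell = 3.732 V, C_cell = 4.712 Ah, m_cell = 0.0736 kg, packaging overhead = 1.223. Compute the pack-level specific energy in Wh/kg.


Step 1: V_pack = 8 * 3.732 = 29.856 V
Step 2: C_pack = 6 * 4.712 = 28.272 Ah
Step 3: E_pack = V_pack * C_pack = 29.856 * 28.272 = 844.09 Wh
Step 4: m_pack = 8 * 6 * 0.0736 * 1.223 = 4.3206 kg
Step 5: ED = E_pack / m_pack = 844.09 / 4.3206 = 195.4 Wh/kg

195.4 Wh/kg


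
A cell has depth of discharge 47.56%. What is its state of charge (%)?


SOC = 100 - DOD = 100 - 47.56 = 52.44%

52.44%


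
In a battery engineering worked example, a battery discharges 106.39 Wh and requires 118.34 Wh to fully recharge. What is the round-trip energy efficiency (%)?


Round-trip efficiency = 106.39/118.34 * 100% = 89.90%

89.90%


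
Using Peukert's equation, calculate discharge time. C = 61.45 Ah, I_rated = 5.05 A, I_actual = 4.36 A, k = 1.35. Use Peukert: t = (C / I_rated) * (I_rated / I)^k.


Step 1: t_rated = C / I_rated = 61.45 / 5.05 = 12.168 hr
Step 2: ratio = 5.05 / 4.36 = 1.1583
Step 3: ratio^k = 1.1583^1.35 = 1.2194
Step 4: t = t_rated * ratio^k = 12.168 * 1.2194 = 14.84 hr

14.84 hr


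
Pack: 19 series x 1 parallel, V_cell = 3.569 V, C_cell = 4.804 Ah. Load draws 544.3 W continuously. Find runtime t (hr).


Step 1: E_pack = Ns * V_cell * Np * C_cell = 19 * 3.569 * 1 * 4.804 = 325.76 Wh
Step 2: t = E_pack / P = 325.76 / 544.3 = 0.5985 hr

0.5985 hr


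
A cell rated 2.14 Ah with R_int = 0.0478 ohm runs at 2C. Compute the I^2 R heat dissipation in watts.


Step 1: I = C_rate * capacity = 2 * 2.14 = 4.28 A
Step 2: Q = I^2 * R = 4.28^2 * 0.0478 = 18.318 * 0.0478 = 0.8756 W

0.8756 W


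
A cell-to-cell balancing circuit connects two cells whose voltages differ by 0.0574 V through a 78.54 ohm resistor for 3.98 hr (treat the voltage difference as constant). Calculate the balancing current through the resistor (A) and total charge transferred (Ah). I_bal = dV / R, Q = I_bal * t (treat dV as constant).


I_bal = dV / R = 0.0574 / 78.54 = 7.3084e-04 A
Q = I_bal * t = 7.3084e-04 * 3.98 = 0.002909 Ah

I=7.3084e-04 A, Q=0.002909 Ah


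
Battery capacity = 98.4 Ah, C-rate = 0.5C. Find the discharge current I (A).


I = C_rate * capacity = 0.5 * 98.4 = 49.2 A

49.2 A


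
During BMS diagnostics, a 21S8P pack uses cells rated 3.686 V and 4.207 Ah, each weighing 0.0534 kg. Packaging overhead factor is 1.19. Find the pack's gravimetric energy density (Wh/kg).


Step 1: V_pack = 21 * 3.686 = 77.406 V
Step 2: C_pack = 8 * 4.207 = 33.656 Ah
Step 3: E_pack = V_pack * C_pack = 77.406 * 33.656 = 2605.2 Wh
Step 4: m_pack = 21 * 8 * 0.0534 * 1.19 = 10.676 kg
Step 5: ED = E_pack / m_pack = 2605.2 / 10.676 = 244.0 Wh/kg

244.0 Wh/kg


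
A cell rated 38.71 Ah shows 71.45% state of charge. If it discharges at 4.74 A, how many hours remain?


Step 1: remaining = SOC/100 * C_total = 71.45/100 * 38.71 = 27.658 Ah
Step 2: t = remaining / I = 27.658 / 4.74 = 5.835 hr

5.835 hr


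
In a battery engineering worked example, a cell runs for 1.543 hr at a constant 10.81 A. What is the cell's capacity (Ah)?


C = I * t = 10.81 * 1.543 = 16.68 Ah

16.68 Ah


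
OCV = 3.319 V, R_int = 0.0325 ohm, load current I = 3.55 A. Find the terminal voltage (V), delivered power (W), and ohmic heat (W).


Step 1: V_terminal = OCV - I*R = 3.319 - 3.55 * 0.0325 = 3.2036 V
Step 2: P_out = V_terminal * I = 3.2036 * 3.55 = 11.37 W
Step 3: Q = I^2 * R = 3.55^2 * 0.0325 = 0.4096 W

V=3.2036 V, P=11.37 W, Q=0.4096 W


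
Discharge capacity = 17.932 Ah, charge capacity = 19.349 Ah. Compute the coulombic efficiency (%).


eta_c = Q_dis / Q_chg * 100 = 17.932 / 19.349 * 100 = 92.68%

92.68%


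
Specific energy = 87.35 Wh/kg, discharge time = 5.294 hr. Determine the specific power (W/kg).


P_specific = E / t = 87.35 / 5.294 = 16.50 W/kg

16.50 W/kg


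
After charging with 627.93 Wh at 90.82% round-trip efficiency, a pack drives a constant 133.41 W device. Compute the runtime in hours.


Step 1: E_discharge = eta/100 * E_charge = 90.82/100 * 627.93 = 570.29 Wh
Step 2: t = E_discharge / P = 570.29 / 133.41 = 4.275 hr

4.275 hr


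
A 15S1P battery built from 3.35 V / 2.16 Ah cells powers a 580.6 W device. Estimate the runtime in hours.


Step 1: E_pack = Ns * V_cell * Np * C_cell = 15 * 3.35 * 1 * 2.16 = 108.54 Wh
Step 2: t = E_pack / P = 108.54 / 580.6 = 0.1869 hr

0.1869 hr


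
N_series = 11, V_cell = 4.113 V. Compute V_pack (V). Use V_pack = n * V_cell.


V_pack = n * V_cell = 11 * 4.113 = 45.243 V

45.243 V


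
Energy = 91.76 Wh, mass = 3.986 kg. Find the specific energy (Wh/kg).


Specific energy = 91.76 Wh / 3.986 kg = 23.02 Wh/kg

23.02 Wh/kg


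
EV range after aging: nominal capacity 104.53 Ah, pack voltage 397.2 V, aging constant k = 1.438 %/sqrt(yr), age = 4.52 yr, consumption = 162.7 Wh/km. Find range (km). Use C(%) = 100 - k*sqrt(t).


Step 1: capacity retention = 100 - 1.438 * sqrt(4.52) = 100 - 1.438 * 2.126 = 96.943%
Step 2: C_now = 104.53 * 96.943/100 = 101.33 Ah
Step 3: E_pack = V * C_now = 397.2 * 101.33 = 40248 Wh
Step 4: range = E_pack / consumption = 40248 / 162.7 = 247.4 km

247.4 km


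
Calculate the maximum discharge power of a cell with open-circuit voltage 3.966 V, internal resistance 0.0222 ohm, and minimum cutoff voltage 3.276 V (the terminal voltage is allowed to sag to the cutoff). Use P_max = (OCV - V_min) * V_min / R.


dV = OCV - V_min = 0.69 V (so I_max = dV / R)
P_max = dV * V_min / R = 0.69 * 3.276 / 0.0222 = 101.8 W

101.8 W
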